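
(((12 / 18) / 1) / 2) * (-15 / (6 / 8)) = -20 / 3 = -6.67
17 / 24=0.71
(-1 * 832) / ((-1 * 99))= 832 / 99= 8.40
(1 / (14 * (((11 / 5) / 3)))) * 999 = 14985 / 154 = 97.31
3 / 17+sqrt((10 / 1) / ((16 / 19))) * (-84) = 3 / 17 - 21 * sqrt(190) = -289.29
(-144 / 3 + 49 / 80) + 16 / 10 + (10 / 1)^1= -35.79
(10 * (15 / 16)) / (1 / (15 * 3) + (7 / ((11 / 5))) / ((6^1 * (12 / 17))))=12375 / 1021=12.12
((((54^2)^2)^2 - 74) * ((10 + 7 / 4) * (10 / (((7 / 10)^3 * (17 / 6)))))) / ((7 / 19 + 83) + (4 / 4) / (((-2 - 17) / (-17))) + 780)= 138354967448105070000 / 13678693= 10114633572674.31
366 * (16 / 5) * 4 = 23424 / 5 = 4684.80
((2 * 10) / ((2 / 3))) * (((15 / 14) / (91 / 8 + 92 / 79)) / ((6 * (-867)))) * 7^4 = -108388 / 91613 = -1.18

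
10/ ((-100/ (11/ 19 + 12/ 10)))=-169/ 950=-0.18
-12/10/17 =-6/85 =-0.07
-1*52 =-52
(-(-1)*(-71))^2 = 5041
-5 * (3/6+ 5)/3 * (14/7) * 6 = -110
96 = 96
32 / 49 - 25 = -1193 / 49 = -24.35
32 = 32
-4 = -4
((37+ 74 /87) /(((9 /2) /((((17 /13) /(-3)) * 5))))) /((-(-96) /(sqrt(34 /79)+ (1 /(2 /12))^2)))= -279905 /40716 - 279905 * sqrt(2686) /115796304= -7.00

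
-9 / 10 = -0.90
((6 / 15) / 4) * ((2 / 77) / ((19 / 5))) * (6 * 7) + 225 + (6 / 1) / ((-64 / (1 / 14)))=21069261 / 93632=225.02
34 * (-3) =-102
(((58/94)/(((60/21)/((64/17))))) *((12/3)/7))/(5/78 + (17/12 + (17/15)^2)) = 4343040/25850047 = 0.17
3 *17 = 51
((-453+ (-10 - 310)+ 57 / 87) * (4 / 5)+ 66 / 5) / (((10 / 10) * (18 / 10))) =-9742 / 29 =-335.93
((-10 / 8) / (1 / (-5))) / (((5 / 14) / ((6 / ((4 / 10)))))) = 525 / 2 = 262.50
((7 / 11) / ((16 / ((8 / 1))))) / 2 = 7 / 44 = 0.16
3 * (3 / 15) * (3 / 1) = 9 / 5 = 1.80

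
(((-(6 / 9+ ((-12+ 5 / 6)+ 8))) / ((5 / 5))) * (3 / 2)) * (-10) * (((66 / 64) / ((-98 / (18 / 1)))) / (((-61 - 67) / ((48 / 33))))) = -2025 / 25088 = -0.08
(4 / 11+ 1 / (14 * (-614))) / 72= 34373 / 6808032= 0.01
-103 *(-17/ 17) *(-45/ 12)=-386.25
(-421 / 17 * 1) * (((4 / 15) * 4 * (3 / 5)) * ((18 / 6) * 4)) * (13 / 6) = -175136 / 425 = -412.08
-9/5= -1.80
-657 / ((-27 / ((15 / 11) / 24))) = 365 / 264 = 1.38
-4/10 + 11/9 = 0.82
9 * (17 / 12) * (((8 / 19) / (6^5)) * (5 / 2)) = 85 / 49248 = 0.00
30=30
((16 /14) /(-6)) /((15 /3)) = -4 /105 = -0.04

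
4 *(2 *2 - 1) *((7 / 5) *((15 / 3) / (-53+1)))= -1.62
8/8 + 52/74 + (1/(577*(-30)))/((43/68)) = 23445137/13770105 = 1.70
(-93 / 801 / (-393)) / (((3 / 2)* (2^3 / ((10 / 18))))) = 155 / 11332548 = 0.00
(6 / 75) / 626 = 1 / 7825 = 0.00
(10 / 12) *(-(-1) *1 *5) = 25 / 6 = 4.17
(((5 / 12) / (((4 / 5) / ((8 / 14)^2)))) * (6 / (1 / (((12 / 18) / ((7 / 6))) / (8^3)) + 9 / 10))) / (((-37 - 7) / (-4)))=500 / 4834291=0.00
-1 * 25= -25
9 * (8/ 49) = 72/ 49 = 1.47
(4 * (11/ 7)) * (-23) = -144.57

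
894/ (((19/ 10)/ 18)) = 160920/ 19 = 8469.47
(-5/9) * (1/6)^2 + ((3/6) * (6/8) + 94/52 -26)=-200767/8424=-23.83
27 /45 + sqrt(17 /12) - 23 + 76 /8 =-129 /10 + sqrt(51) /6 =-11.71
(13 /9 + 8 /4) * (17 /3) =527 /27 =19.52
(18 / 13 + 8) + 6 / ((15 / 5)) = 148 / 13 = 11.38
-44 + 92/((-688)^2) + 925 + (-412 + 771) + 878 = 2118.00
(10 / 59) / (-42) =-5 / 1239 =-0.00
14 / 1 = 14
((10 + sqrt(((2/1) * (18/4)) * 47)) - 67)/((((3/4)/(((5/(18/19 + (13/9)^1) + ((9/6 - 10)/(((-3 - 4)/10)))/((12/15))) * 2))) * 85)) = -1503014/48671 + 79106 * sqrt(47)/48671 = -19.74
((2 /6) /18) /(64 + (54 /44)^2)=242 /856035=0.00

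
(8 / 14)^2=16 / 49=0.33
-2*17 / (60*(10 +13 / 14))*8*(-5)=56 / 27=2.07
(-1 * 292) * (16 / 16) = -292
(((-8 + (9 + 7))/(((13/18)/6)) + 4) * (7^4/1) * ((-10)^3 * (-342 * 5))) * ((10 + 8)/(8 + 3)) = 67694946480000/143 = 473391234125.87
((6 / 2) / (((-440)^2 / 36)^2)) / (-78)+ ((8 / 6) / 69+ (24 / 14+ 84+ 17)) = 9066611428042631 / 88253605440000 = 102.73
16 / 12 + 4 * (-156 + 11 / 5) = -9208 / 15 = -613.87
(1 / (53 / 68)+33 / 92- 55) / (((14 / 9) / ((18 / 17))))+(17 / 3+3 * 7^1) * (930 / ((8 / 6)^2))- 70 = 8032712545 / 580244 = 13843.68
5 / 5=1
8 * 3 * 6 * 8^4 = 589824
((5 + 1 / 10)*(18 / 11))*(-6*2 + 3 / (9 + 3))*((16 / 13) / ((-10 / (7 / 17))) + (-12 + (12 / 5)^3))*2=-31082886 / 89375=-347.78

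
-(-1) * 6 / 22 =3 / 11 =0.27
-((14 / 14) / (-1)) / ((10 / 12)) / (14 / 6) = 18 / 35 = 0.51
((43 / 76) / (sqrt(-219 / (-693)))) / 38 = 43 * sqrt(16863) / 210824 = 0.03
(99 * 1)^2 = 9801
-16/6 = -8/3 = -2.67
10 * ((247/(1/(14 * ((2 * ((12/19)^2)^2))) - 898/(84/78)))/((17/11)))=-15775119360/8228234719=-1.92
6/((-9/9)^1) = -6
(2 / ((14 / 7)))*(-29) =-29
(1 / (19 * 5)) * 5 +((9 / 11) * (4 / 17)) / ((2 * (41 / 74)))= 32975 / 145673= 0.23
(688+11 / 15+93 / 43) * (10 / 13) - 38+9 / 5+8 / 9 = 12480589 / 25155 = 496.15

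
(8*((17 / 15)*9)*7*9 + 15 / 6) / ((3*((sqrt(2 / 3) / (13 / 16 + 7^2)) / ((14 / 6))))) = 244051.43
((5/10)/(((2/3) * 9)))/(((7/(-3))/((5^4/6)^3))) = -244140625/6048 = -40367.17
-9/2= -4.50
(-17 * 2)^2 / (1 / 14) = 16184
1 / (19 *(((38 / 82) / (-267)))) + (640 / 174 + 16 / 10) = -3933089 / 157035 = -25.05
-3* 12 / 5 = -36 / 5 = -7.20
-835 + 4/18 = -7513/9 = -834.78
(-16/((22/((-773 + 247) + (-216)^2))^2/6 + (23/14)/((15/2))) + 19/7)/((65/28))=-458953948148/15149171505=-30.30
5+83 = 88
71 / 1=71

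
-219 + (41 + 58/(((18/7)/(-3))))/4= -677/3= -225.67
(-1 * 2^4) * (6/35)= -96/35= -2.74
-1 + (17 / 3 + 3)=23 / 3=7.67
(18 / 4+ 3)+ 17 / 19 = 319 / 38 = 8.39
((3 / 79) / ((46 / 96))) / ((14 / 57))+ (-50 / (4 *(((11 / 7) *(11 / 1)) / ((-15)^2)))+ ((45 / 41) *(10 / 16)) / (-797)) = -65330486444331 / 402318962584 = -162.38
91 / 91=1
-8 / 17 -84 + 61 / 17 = -1375 / 17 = -80.88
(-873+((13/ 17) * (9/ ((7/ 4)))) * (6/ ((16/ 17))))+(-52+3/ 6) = -6296/ 7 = -899.43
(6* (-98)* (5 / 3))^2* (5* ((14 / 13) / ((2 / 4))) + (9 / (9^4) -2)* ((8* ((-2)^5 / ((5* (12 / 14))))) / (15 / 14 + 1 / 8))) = 202251388185280 / 1904877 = 106175563.14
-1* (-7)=7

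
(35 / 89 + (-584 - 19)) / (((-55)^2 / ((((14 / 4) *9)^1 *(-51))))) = 86159808 / 269225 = 320.03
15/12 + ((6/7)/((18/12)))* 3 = 83/28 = 2.96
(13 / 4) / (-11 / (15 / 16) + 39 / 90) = -65 / 226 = -0.29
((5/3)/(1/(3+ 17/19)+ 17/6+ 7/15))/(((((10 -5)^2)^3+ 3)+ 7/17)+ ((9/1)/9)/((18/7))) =47175/1573413877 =0.00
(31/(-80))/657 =-31/52560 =-0.00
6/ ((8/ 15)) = 45/ 4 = 11.25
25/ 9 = 2.78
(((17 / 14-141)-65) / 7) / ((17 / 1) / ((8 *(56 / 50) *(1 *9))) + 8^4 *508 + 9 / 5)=-2064240 / 146819131963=-0.00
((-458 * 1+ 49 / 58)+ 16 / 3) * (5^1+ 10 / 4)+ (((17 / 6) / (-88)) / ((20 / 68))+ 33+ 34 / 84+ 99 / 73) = -43738735757 / 13040720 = -3354.01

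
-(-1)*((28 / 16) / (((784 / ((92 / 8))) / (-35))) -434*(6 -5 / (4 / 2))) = -194547 / 128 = -1519.90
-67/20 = -3.35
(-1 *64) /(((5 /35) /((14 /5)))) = -6272 /5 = -1254.40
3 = 3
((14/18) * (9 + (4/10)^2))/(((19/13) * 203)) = 2977/123975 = 0.02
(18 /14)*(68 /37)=2.36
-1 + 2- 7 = -6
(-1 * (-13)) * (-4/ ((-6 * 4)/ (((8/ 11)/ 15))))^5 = 13312/ 29718439059375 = 0.00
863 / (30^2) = 0.96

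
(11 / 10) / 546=11 / 5460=0.00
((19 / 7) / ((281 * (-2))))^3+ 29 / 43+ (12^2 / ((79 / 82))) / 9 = 3574316054976305 / 206822895360088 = 17.28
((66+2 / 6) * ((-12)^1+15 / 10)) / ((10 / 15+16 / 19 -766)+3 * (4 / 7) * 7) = 0.93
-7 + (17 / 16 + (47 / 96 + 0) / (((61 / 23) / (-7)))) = -42337 / 5856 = -7.23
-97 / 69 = -1.41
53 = 53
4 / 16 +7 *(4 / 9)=121 / 36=3.36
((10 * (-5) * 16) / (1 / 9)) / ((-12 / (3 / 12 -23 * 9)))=-124050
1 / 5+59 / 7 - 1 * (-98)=3732 / 35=106.63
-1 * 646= -646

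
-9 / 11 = -0.82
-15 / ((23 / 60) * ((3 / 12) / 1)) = -3600 / 23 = -156.52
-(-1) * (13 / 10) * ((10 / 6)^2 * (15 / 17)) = 325 / 102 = 3.19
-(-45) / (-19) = -45 / 19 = -2.37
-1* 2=-2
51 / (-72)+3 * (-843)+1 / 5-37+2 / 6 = -102647 / 40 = -2566.18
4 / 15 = 0.27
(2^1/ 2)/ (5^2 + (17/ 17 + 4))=1/ 30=0.03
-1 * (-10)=10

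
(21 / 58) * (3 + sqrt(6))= 21 * sqrt(6) / 58 + 63 / 58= 1.97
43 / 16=2.69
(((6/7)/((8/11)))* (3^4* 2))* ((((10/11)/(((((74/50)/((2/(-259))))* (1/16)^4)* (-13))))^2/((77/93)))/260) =606637287014400000/1196229431954557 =507.12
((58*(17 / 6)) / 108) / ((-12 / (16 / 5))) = -493 / 1215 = -0.41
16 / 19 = 0.84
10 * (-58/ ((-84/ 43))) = 296.90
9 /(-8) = -1.12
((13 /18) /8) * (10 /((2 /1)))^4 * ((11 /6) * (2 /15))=17875 /1296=13.79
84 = 84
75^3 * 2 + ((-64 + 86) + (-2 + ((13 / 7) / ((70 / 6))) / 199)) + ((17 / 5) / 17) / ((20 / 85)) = 164552191323 / 195020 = 843770.85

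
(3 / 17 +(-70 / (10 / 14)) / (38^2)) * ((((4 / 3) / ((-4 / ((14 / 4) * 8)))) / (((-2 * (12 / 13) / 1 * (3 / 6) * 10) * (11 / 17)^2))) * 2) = 2062151 / 3931290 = 0.52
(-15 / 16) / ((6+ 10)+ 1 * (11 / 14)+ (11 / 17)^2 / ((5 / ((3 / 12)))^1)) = -151725 / 2719988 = -0.06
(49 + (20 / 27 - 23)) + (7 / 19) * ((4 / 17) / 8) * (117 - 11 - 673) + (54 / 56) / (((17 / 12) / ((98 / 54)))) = 380795 / 17442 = 21.83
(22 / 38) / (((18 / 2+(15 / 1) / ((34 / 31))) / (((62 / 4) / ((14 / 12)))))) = 11594 / 34181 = 0.34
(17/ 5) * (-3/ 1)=-51/ 5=-10.20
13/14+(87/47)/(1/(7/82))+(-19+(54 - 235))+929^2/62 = 13721.10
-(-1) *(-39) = -39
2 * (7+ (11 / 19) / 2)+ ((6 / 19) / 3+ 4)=355 / 19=18.68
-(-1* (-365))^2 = -133225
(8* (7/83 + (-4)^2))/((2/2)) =10680/83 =128.67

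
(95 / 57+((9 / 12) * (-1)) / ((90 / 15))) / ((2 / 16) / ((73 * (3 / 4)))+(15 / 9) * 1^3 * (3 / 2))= 2701 / 4384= 0.62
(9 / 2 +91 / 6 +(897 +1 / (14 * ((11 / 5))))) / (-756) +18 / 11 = 148021 / 349272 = 0.42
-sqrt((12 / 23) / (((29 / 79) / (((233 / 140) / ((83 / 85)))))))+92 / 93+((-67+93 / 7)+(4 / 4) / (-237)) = -2711813 / 51429- sqrt(363793683939) / 387527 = -54.29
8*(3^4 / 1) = 648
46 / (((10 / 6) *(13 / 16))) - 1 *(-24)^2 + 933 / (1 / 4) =207348 / 65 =3189.97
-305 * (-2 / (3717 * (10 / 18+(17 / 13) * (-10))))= -1586 / 121009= -0.01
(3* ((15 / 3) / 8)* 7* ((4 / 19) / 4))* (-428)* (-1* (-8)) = -44940 / 19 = -2365.26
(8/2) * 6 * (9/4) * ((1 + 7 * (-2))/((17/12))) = -8424/17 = -495.53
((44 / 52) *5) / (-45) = -11 / 117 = -0.09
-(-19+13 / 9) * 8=1264 / 9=140.44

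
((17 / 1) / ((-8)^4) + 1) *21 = 86373 / 4096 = 21.09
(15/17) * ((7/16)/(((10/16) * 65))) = 21/2210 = 0.01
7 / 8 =0.88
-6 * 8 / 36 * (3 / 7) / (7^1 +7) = -2 / 49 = -0.04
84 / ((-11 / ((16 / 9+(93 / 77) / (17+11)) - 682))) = 13198195 / 2541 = 5194.09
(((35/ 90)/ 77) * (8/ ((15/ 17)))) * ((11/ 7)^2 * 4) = 2992/ 6615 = 0.45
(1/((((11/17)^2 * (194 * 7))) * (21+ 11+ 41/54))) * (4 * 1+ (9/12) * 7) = 288711/581357084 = 0.00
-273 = -273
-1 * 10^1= -10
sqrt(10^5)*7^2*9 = 44100*sqrt(10) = 139456.44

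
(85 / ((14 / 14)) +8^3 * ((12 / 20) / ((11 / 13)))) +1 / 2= 49341 / 110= 448.55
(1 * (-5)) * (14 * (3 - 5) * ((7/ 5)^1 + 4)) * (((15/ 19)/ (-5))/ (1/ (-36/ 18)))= 4536/ 19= 238.74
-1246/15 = -83.07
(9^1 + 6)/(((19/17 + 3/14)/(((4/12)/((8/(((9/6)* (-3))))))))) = -5355/2536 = -2.11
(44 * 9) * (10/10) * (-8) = -3168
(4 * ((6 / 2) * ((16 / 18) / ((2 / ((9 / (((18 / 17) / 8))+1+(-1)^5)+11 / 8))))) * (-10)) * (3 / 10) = -1110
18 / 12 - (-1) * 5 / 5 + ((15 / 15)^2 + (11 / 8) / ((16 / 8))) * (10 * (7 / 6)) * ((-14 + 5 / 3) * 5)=-1211.56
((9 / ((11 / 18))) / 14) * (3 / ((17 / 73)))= 13.55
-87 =-87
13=13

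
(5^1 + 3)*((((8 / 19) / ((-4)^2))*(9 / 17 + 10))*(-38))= -84.24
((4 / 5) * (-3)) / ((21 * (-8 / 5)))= 1 / 14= 0.07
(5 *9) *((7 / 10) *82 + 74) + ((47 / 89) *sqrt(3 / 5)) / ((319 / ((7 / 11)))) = 329 *sqrt(15) / 1561505 + 5913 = 5913.00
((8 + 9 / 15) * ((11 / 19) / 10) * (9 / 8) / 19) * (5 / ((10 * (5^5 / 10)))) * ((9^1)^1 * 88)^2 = 166891428 / 5640625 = 29.59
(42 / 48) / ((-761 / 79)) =-553 / 6088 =-0.09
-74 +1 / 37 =-2737 / 37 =-73.97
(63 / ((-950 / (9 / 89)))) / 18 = -63 / 169100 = -0.00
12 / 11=1.09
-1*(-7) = 7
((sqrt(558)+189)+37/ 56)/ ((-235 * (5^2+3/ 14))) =-10621/ 331820-42 * sqrt(62)/ 82955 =-0.04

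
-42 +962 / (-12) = -733 / 6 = -122.17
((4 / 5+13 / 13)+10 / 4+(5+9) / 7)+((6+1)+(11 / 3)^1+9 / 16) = 4207 / 240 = 17.53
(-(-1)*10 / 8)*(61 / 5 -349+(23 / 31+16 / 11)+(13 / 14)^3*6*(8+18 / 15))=-339669101 / 935704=-363.01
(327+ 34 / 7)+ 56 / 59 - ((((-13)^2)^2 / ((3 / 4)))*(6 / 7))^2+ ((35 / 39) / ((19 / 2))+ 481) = -2282425865486092 / 2142231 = -1065443393.12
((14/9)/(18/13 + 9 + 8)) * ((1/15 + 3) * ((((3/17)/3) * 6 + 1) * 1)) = 192556/548505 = 0.35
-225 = -225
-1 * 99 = -99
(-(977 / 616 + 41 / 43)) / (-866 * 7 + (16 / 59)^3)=13815229193 / 32977650112176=0.00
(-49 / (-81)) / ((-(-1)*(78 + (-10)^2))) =0.00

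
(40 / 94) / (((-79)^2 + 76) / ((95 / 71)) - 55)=950 / 10417127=0.00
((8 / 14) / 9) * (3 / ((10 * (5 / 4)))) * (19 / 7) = 152 / 3675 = 0.04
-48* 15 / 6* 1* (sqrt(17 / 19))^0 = -120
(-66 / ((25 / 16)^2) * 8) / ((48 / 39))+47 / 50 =-218473 / 1250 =-174.78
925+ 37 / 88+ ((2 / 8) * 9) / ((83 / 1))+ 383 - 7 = 1301.45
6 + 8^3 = 518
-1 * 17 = -17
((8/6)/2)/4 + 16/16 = 1.17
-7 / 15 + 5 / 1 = 4.53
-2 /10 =-1 /5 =-0.20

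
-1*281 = -281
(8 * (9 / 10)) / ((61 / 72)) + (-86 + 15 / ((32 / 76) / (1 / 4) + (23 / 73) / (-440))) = -21493721114 / 313357915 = -68.59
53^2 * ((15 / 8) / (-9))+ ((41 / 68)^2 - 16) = -8334919 / 13872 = -600.84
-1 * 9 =-9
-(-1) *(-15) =-15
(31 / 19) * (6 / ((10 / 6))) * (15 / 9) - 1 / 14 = 2585 / 266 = 9.72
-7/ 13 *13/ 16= -7/ 16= -0.44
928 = 928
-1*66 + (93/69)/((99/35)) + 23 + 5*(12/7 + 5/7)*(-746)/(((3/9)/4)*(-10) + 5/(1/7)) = -201050546/653499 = -307.65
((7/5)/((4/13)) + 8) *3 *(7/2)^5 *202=1278222771/320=3994446.16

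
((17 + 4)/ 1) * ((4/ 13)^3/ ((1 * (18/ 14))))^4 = 281974669312/ 50952912162865947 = 0.00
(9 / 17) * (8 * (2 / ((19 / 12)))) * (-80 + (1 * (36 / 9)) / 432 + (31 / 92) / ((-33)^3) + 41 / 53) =-423.80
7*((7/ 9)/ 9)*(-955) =-46795/ 81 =-577.72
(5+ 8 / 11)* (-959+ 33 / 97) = -5858370 / 1067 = -5490.51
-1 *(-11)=11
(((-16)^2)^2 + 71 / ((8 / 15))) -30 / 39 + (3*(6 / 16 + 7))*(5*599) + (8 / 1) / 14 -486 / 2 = 131690.30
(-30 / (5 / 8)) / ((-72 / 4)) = 8 / 3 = 2.67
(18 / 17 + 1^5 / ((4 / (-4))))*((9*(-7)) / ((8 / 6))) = -189 / 68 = -2.78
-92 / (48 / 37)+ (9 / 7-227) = -24917 / 84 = -296.63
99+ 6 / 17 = 1689 / 17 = 99.35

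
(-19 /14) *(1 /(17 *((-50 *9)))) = 19 /107100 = 0.00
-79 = -79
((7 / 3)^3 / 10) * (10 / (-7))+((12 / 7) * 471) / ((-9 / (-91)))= 220379 / 27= 8162.19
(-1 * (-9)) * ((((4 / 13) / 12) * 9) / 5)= 27 / 65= 0.42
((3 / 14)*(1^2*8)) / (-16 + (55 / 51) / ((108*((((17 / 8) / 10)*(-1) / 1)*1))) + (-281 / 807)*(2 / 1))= -0.10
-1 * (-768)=768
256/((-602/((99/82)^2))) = -313632/505981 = -0.62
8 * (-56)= -448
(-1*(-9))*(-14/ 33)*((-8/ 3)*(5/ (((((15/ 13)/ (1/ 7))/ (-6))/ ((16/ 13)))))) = -512/ 11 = -46.55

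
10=10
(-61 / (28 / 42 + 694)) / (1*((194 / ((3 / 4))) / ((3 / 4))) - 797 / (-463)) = -762561 / 3009973300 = -0.00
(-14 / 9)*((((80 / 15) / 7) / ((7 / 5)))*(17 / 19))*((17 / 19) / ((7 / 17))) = -786080 / 477603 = -1.65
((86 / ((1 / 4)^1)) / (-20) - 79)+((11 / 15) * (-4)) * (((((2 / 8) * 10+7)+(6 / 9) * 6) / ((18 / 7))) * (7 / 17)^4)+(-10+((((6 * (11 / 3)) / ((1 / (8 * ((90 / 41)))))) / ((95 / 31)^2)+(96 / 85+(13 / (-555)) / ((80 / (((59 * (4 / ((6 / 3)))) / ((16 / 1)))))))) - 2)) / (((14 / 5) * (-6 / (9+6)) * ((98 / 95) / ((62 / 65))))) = -10027022051784522571 / 82439160317928960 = -121.63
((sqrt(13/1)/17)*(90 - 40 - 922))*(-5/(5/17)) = 872*sqrt(13) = 3144.04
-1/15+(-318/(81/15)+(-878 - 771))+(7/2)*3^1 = -152771/90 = -1697.46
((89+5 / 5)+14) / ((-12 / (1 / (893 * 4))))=-13 / 5358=-0.00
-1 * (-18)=18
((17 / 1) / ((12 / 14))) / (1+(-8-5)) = -119 / 72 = -1.65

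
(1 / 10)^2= 1 / 100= 0.01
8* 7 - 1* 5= 51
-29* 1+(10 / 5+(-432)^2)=186597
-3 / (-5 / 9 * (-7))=-27 / 35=-0.77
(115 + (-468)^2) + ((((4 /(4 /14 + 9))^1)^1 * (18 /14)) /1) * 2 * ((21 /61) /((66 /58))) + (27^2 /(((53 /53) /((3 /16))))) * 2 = 76557482813 /348920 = 219412.71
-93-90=-183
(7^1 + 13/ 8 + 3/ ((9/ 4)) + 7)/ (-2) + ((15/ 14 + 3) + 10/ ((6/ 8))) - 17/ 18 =8045/ 1008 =7.98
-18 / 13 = -1.38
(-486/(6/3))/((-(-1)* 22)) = -11.05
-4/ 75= -0.05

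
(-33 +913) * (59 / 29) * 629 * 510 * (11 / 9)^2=671768477600 / 783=857941861.56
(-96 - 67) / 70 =-163 / 70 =-2.33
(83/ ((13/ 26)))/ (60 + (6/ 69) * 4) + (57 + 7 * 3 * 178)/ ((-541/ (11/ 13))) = -15545033/ 4880902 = -3.18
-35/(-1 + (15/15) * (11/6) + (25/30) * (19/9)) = -27/2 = -13.50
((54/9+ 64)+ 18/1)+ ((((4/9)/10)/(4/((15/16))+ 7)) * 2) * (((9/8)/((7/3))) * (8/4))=104113/1183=88.01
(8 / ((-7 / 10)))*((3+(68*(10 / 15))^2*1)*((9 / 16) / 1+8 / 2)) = -6760895 / 63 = -107315.79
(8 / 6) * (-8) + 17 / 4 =-77 / 12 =-6.42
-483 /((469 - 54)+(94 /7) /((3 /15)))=-1127 /1125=-1.00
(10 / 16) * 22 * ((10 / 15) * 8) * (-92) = -20240 / 3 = -6746.67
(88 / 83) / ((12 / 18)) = 132 / 83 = 1.59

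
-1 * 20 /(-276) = 5 /69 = 0.07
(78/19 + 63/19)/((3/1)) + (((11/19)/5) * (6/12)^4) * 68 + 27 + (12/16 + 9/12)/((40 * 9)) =136663/4560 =29.97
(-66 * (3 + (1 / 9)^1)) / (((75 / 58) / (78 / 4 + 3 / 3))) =-732424 / 225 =-3255.22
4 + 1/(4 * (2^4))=257/64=4.02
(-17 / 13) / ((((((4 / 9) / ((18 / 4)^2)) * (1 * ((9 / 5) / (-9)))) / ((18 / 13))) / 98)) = 40423.91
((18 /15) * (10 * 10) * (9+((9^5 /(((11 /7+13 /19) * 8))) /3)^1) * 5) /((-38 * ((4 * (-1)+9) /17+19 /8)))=-1359711 /209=-6505.79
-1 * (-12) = 12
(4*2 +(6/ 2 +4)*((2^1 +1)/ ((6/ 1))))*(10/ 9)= 115/ 9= 12.78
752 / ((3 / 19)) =14288 / 3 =4762.67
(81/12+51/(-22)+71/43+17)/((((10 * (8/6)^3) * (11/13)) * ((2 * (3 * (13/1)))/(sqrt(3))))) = 393057 * sqrt(3)/26639360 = 0.03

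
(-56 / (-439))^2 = 3136 / 192721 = 0.02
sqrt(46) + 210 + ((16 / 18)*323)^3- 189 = sqrt(46) + 17253528013 / 729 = 23667397.75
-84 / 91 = -12 / 13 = -0.92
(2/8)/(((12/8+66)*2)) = 1/540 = 0.00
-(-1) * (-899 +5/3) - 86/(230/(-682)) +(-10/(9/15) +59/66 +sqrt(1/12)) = -4994959/7590 +sqrt(3)/6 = -657.81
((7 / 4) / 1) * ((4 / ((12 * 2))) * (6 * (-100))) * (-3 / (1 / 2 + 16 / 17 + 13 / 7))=24990 / 157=159.17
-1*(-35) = 35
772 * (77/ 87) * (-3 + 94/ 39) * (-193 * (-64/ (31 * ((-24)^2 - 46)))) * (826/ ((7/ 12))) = -3985521419264/ 9291165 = -428958.20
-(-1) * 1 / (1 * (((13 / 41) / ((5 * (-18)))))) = -3690 / 13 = -283.85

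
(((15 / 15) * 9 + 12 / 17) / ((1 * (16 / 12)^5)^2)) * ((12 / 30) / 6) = 649539 / 17825792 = 0.04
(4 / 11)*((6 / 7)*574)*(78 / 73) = 153504 / 803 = 191.16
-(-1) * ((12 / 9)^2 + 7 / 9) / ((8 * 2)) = 23 / 144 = 0.16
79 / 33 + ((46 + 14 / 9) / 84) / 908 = 4520293 / 1887732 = 2.39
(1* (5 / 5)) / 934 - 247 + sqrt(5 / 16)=-230697 / 934 + sqrt(5) / 4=-246.44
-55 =-55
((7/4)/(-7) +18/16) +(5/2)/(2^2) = 3/2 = 1.50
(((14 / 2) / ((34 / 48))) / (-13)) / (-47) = 168 / 10387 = 0.02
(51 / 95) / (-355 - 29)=-17 / 12160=-0.00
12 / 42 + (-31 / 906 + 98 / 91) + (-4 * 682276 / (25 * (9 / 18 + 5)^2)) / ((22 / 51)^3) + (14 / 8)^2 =-44952.59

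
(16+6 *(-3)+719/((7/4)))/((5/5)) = 2862/7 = 408.86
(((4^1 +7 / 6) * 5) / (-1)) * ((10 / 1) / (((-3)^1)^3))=775 / 81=9.57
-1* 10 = -10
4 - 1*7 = -3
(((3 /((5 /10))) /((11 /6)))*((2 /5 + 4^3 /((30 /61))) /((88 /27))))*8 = 1048.58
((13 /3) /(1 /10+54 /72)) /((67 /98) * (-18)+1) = -6370 /14127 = -0.45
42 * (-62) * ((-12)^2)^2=-53996544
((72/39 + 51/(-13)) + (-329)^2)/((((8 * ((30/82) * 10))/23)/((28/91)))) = 663450479/25350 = 26171.62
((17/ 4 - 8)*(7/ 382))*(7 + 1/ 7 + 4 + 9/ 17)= -20835/ 25976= -0.80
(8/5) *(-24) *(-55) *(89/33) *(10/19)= 56960/19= 2997.89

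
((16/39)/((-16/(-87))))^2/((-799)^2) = 841/107889769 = 0.00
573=573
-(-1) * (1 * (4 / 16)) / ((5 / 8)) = 2 / 5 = 0.40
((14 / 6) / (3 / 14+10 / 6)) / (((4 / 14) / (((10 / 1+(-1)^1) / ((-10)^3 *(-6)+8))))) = 3087 / 474632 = 0.01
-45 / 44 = -1.02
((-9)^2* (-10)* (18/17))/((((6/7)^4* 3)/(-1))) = 36015/68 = 529.63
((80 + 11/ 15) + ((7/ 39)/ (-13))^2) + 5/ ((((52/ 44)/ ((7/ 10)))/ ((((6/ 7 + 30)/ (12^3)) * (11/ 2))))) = 3332358121/ 41127840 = 81.02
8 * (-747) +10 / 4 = -11947 / 2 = -5973.50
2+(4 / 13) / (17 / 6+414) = 65050 / 32513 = 2.00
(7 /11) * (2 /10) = 7 /55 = 0.13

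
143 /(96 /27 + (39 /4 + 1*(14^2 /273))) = 66924 /6563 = 10.20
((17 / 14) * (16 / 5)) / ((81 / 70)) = 272 / 81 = 3.36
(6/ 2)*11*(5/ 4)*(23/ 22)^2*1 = 7935/ 176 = 45.09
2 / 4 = 1 / 2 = 0.50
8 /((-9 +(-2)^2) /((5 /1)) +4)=8 /3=2.67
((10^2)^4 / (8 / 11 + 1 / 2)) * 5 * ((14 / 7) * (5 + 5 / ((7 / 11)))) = 220000000000 / 21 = 10476190476.19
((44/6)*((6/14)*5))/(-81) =-110/567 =-0.19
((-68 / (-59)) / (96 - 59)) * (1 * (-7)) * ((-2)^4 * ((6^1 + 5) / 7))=-11968 / 2183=-5.48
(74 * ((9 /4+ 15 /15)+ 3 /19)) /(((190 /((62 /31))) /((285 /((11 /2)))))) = 28749 /209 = 137.56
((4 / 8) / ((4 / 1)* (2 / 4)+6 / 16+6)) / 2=0.03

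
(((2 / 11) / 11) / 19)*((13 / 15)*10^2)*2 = 1040 / 6897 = 0.15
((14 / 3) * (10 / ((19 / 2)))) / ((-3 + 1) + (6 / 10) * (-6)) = -50 / 57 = -0.88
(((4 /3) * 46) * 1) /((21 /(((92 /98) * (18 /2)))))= 8464 /343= 24.68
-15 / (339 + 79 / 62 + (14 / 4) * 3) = -465 / 10874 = -0.04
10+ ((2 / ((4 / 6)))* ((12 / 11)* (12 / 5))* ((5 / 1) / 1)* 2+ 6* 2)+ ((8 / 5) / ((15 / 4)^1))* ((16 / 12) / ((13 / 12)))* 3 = 365082 / 3575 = 102.12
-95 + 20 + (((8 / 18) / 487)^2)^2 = -27678792889103819 / 369050571854721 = -75.00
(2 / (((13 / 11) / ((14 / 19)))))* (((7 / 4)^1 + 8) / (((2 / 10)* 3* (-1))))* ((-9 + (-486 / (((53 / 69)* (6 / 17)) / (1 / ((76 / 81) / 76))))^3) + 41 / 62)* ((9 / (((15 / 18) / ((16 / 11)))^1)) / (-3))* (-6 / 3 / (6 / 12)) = 113950533428839191586453056 / 87688553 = 1299491547418272389.40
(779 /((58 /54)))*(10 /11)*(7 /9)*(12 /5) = 392616 /319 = 1230.77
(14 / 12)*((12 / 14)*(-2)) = -2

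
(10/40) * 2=1/2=0.50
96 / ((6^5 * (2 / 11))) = 11 / 162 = 0.07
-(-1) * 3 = 3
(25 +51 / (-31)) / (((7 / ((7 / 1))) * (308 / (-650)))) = -117650 / 2387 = -49.29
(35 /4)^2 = 76.56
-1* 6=-6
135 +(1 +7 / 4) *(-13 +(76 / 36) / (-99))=16069 / 162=99.19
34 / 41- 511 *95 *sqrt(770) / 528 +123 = 5077 / 41- 48545 *sqrt(770) / 528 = -2427.44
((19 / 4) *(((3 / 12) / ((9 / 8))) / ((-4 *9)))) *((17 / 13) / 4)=-323 / 33696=-0.01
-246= -246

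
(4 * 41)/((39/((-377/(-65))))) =4756/195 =24.39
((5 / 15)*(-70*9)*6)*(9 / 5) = -2268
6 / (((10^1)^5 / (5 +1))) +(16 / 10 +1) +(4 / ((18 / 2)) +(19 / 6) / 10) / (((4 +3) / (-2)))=3753067 / 1575000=2.38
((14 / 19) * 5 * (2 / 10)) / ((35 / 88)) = 176 / 95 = 1.85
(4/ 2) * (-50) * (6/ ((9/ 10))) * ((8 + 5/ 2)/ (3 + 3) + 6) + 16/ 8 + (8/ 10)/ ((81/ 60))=-139430/ 27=-5164.07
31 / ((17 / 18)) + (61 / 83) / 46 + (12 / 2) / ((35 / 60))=19593599 / 454342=43.13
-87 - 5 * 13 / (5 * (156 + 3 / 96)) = -434807 / 4993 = -87.08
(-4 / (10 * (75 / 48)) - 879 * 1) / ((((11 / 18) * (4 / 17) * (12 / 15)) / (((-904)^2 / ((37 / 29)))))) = -49815174536568 / 10175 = -4895840249.29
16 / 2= 8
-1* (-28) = 28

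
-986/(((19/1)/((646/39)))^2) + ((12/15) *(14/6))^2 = -28362904/38025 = -745.90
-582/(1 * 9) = -194/3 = -64.67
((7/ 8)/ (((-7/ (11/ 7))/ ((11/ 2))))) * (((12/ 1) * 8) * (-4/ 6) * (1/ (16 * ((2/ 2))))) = 121/ 28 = 4.32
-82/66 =-41/33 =-1.24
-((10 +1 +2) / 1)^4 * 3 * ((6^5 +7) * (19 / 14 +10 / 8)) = -48681567597 / 28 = -1738627414.18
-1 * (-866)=866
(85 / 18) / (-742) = -85 / 13356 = -0.01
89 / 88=1.01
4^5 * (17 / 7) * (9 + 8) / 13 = 295936 / 91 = 3252.04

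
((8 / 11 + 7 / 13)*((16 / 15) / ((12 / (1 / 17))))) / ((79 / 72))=0.01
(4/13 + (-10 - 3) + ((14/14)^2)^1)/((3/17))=-2584/39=-66.26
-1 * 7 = -7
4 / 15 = 0.27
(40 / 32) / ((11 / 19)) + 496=21919 / 44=498.16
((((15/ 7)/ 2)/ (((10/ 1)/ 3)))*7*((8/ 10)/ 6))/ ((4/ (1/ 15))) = 1/ 200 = 0.00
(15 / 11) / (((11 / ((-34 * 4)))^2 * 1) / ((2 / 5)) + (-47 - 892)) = -554880 / 382083713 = -0.00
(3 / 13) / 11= 3 / 143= 0.02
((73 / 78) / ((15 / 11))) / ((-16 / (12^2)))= -803 / 130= -6.18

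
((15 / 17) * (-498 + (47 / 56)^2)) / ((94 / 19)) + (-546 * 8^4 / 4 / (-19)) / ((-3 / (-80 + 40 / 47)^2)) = -274987417409651895 / 4475115904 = -61448110.69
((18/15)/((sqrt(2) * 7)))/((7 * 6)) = sqrt(2)/490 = 0.00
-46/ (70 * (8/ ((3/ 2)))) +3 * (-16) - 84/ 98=-27429/ 560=-48.98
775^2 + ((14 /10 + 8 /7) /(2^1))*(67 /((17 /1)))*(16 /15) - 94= 5359786879 /8925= 600536.34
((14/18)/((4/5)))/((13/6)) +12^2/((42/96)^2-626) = 2731853/12496146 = 0.22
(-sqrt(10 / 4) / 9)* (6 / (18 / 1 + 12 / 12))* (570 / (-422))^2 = -1425* sqrt(10) / 44521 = -0.10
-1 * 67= -67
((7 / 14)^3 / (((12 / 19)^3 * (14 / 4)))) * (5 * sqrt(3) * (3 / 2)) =34295 * sqrt(3) / 32256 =1.84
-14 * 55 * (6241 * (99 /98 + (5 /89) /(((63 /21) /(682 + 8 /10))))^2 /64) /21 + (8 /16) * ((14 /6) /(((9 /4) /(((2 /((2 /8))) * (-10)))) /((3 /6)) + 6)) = -4726951957593299345 /6945186536064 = -680608.35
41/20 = 2.05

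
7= 7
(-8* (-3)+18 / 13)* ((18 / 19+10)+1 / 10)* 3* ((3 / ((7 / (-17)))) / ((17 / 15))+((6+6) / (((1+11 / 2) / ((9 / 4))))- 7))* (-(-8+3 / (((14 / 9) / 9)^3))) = 68942196162081 / 15419222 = 4471185.13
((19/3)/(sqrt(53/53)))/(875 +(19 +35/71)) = 1349/190527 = 0.01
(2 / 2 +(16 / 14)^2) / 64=113 / 3136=0.04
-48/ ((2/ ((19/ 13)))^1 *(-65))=456/ 845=0.54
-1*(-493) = 493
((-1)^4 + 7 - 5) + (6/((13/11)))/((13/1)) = 573/169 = 3.39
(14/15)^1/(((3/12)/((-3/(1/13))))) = -728/5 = -145.60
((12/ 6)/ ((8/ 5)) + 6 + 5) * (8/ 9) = 98/ 9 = 10.89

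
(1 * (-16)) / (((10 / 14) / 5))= -112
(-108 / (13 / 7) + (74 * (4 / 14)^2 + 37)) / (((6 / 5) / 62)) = -497395 / 637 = -780.84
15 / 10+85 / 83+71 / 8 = 11.40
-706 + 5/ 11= -705.55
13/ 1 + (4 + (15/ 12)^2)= 297/ 16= 18.56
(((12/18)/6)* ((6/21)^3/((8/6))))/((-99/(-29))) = 58/101871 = 0.00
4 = 4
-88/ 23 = -3.83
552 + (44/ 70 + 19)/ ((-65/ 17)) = 1244121/ 2275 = 546.87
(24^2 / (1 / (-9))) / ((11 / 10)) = -51840 / 11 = -4712.73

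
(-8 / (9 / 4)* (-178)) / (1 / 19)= 108224 / 9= 12024.89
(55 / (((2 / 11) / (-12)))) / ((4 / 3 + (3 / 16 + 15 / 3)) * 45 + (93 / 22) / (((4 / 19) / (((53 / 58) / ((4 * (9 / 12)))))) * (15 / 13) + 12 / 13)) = -12.27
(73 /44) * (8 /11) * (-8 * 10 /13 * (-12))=140160 /1573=89.10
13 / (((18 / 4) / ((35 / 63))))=130 / 81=1.60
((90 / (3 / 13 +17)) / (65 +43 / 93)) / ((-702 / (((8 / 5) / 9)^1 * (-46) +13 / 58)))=0.00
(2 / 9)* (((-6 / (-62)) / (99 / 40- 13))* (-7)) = 560 / 39153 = 0.01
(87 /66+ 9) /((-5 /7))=-1589 /110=-14.45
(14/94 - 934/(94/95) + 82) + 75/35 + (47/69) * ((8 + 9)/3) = -58281490/68103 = -855.78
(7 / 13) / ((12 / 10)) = 35 / 78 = 0.45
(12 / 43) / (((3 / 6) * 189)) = 0.00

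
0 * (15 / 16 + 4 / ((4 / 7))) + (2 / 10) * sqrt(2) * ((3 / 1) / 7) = 3 * sqrt(2) / 35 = 0.12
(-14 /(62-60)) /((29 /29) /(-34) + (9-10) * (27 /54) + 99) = -119 /1674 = -0.07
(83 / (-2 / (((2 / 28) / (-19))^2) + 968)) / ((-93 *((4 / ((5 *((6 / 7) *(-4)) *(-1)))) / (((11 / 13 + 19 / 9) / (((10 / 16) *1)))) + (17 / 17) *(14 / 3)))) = 0.00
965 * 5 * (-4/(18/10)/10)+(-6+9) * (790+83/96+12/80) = 1300.82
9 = 9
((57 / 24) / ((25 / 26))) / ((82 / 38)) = 4693 / 4100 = 1.14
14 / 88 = 7 / 44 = 0.16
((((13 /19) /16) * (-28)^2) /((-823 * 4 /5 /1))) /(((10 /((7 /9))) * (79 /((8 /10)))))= -4459 /111179070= -0.00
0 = 0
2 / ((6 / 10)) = 10 / 3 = 3.33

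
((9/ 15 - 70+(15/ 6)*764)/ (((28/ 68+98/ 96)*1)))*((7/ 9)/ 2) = 1251608/ 2505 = 499.64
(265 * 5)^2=1755625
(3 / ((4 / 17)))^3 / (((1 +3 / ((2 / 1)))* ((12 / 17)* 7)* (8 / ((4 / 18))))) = 83521 / 17920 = 4.66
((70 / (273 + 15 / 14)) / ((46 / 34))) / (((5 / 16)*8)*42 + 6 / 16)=133280 / 74395593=0.00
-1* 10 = -10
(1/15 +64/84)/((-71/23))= -667/2485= -0.27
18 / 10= 9 / 5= 1.80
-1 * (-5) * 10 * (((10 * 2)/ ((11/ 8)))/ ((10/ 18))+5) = 17150/ 11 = 1559.09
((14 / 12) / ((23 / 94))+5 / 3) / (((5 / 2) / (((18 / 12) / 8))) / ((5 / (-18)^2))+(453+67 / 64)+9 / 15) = 47360 / 9705241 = 0.00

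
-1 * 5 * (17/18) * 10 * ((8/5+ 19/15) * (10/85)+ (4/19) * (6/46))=-203210/11799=-17.22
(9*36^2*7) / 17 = 81648 / 17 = 4802.82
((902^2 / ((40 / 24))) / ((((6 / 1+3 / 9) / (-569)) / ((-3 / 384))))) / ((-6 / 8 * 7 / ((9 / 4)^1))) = -3124849563 / 21280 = -146844.43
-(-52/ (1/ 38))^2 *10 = -39045760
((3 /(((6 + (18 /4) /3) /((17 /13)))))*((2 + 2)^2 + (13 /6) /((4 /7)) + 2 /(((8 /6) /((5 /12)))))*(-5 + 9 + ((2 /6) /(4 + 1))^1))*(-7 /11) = -355691 /12870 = -27.64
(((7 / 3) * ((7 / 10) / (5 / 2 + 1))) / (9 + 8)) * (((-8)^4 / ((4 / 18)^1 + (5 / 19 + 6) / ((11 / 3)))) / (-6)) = -2996224 / 308635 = -9.71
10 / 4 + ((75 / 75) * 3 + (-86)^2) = 14803 / 2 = 7401.50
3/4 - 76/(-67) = 505/268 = 1.88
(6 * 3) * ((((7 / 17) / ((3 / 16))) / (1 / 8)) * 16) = 86016 / 17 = 5059.76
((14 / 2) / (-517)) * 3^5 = -3.29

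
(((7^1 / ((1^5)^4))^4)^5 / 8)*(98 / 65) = 3909821048582988049 / 260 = 15037773263780723.27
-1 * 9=-9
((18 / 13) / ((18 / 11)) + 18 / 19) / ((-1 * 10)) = -443 / 2470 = -0.18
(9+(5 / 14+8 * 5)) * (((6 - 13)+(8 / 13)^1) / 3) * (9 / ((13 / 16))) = -1376472 / 1183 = -1163.54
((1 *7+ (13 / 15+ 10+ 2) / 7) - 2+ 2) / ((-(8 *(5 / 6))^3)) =-261 / 8750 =-0.03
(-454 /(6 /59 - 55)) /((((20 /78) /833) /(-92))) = -40029051972 /16195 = -2471692.00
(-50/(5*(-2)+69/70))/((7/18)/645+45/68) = 1381590000/164983153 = 8.37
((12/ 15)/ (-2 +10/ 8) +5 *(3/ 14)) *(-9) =-3/ 70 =-0.04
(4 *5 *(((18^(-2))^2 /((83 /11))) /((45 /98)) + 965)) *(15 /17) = 945905933695 /55545426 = 17029.41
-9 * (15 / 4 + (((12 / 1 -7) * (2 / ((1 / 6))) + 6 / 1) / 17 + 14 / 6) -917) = 555105 / 68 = 8163.31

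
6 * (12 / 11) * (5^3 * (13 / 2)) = 58500 / 11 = 5318.18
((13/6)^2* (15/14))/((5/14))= 169/12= 14.08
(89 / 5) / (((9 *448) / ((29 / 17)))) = 2581 / 342720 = 0.01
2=2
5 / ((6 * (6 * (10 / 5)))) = 0.07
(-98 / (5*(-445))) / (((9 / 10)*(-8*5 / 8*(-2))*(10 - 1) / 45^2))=98 / 89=1.10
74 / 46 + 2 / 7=1.89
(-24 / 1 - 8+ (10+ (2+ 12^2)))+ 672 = 796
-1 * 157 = -157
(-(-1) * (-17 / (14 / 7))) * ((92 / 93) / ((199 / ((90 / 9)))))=-7820 / 18507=-0.42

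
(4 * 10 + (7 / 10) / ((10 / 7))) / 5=4049 / 500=8.10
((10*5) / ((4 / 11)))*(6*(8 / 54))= 1100 / 9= 122.22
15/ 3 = 5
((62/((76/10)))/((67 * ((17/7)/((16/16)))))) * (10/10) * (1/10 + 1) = 2387/43282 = 0.06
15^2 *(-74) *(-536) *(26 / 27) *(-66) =-567195200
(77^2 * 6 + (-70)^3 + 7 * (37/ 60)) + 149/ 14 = -129112637/ 420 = -307411.04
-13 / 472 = -0.03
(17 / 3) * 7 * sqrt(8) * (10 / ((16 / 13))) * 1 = 7735 * sqrt(2) / 12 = 911.58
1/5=0.20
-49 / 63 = -7 / 9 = -0.78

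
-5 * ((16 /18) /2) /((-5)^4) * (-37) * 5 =148 /225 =0.66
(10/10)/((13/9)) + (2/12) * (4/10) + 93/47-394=-3585919/9165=-391.26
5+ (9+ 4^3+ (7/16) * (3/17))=21237/272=78.08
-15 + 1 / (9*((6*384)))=-311039 / 20736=-15.00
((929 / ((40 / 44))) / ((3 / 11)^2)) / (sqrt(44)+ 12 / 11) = 1778.69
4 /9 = 0.44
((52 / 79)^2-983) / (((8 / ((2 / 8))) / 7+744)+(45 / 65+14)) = -558030109 / 433481137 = -1.29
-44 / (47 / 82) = -3608 / 47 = -76.77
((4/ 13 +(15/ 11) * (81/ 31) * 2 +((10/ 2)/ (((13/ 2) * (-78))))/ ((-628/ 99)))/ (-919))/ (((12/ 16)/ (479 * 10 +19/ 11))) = -14183608231189/ 274391205231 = -51.69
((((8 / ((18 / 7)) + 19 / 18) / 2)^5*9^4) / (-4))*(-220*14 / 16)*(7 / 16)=710595703125 / 131072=5421414.97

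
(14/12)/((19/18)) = 21/19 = 1.11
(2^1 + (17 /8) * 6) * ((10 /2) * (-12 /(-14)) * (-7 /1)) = -885 /2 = -442.50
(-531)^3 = -149721291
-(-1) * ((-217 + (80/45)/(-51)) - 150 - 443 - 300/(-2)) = -302956/459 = -660.03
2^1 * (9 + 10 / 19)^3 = 11859482 / 6859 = 1729.04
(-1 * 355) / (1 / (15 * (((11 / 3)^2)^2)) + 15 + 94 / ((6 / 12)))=-25987775 / 14860642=-1.75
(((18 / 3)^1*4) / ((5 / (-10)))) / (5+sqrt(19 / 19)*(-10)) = 48 / 5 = 9.60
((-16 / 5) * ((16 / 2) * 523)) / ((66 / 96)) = -1071104 / 55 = -19474.62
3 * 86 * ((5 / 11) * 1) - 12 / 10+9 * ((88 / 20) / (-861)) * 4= 1829304 / 15785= 115.89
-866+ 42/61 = -865.31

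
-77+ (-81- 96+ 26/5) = -1244/5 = -248.80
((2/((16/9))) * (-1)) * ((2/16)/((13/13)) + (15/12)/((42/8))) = -183/448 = -0.41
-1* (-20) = 20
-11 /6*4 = -22 /3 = -7.33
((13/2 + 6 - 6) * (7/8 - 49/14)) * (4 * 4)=-273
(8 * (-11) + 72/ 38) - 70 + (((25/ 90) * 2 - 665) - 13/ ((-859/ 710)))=-118951396/ 146889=-809.80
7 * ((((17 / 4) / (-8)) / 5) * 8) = -119 / 20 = -5.95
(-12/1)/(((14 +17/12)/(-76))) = 10944/185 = 59.16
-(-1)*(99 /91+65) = 6014 /91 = 66.09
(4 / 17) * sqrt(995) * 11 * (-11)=-484 * sqrt(995) / 17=-898.07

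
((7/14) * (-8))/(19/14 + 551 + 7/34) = -0.01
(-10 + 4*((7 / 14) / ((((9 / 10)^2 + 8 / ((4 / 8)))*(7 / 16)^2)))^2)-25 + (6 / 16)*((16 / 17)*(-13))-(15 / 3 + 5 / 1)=-5708320651723 / 115339086737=-49.49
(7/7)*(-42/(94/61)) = -1281/47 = -27.26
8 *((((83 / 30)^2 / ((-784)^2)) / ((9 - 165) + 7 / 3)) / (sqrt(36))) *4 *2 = -6889 / 7969399200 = -0.00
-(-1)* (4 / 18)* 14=28 / 9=3.11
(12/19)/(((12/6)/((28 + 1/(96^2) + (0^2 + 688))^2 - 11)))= 43541339922433/268959744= 161887.94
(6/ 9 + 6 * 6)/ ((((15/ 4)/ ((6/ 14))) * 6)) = 44/ 63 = 0.70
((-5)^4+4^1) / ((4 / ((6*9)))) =16983 / 2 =8491.50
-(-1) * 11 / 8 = 11 / 8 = 1.38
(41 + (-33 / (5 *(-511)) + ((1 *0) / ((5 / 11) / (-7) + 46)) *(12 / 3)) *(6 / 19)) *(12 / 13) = 23886516 / 631085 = 37.85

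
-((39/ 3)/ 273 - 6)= 125/ 21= 5.95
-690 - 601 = -1291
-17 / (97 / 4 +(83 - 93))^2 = -272 / 3249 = -0.08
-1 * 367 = -367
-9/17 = -0.53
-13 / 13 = -1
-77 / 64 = -1.20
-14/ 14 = -1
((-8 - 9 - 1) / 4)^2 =81 / 4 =20.25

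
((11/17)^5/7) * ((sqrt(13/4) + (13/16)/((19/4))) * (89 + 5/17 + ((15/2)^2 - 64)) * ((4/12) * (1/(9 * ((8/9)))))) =11609361335/1232753923968 + 893027795 * sqrt(13)/32440892736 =0.11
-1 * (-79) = 79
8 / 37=0.22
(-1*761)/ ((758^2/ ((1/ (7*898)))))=-761/ 3611709304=-0.00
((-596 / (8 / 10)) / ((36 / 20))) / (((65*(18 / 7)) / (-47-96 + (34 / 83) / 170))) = 30947896 / 87399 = 354.10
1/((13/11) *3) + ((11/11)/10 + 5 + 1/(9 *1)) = 6427/1170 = 5.49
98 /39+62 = 2516 /39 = 64.51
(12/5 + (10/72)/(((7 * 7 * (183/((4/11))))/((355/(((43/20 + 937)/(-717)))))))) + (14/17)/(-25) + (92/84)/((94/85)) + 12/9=4.69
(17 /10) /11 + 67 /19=7693 /2090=3.68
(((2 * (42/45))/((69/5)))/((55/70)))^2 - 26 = -134649290/5184729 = -25.97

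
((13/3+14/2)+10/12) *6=73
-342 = -342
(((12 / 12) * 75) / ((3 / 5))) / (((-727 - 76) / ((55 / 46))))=-625 / 3358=-0.19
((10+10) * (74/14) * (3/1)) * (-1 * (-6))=13320/7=1902.86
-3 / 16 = -0.19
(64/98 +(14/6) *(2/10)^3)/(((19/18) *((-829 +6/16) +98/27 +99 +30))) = -15996528/17495235625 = -0.00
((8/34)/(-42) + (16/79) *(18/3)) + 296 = 8382202/28203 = 297.21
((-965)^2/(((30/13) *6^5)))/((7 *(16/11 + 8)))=2048695/2612736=0.78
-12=-12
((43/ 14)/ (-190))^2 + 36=254723449/ 7075600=36.00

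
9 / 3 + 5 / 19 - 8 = -90 / 19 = -4.74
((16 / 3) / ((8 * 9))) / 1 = 2 / 27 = 0.07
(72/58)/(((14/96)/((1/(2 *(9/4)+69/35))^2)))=134400/661229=0.20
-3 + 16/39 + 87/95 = -6202/3705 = -1.67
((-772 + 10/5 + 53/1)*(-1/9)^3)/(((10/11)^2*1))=28919/24300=1.19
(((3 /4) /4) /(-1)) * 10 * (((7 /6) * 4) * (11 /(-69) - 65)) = 39340 /69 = 570.14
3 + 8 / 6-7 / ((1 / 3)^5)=-5090 / 3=-1696.67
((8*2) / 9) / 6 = 8 / 27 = 0.30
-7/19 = -0.37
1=1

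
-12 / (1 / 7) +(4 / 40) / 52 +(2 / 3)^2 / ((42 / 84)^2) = -384791 / 4680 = -82.22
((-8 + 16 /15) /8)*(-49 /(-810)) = -637 /12150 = -0.05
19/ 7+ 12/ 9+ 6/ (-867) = 24523/ 6069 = 4.04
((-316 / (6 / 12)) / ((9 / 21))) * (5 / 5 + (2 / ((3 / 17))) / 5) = -216776 / 45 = -4817.24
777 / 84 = 37 / 4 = 9.25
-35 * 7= -245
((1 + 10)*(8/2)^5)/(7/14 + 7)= 22528/15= 1501.87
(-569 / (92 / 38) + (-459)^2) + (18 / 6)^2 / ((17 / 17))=9680929 / 46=210454.98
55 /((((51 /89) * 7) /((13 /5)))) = 12727 /357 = 35.65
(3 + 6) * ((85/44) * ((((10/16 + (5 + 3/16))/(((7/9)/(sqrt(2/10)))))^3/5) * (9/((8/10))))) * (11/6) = 269146700127 * sqrt(5)/224788480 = 2677.32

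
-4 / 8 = -1 / 2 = -0.50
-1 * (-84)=84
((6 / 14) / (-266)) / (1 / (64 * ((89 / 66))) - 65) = 4272 / 172315997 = 0.00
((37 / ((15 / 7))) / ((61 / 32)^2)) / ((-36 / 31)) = -4.09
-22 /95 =-0.23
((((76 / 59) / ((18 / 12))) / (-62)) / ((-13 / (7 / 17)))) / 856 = 133 / 259502178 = 0.00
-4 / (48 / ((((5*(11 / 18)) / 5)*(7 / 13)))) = -0.03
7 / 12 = 0.58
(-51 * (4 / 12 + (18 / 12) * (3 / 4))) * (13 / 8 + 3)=-22015 / 64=-343.98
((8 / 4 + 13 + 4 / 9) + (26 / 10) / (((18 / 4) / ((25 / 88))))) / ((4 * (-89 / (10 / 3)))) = -30905 / 211464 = -0.15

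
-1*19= -19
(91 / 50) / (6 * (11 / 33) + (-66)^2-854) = 91 / 175200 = 0.00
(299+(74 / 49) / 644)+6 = 4812327 / 15778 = 305.00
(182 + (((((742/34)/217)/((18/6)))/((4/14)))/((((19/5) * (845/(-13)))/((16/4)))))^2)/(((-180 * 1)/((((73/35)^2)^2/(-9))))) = 56297932731718266083/26479928167327293750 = 2.13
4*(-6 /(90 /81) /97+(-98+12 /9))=-562924 /1455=-386.89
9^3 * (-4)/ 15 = -972/ 5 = -194.40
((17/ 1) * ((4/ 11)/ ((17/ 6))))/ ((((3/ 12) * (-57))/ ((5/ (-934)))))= 80/ 97603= 0.00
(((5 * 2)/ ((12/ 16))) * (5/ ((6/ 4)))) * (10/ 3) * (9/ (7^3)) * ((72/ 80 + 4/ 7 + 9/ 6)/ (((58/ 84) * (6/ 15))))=41.82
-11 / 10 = -1.10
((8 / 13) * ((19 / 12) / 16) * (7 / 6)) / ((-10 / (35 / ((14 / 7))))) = -0.12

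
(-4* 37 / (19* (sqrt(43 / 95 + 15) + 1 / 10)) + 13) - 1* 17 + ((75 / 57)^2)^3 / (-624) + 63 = 105729945962051 / 1790754414384 - 160* sqrt(34865) / 15067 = 57.06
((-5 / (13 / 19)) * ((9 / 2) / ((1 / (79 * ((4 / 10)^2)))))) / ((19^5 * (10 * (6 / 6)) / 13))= -711 / 3258025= -0.00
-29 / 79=-0.37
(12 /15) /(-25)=-4 /125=-0.03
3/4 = 0.75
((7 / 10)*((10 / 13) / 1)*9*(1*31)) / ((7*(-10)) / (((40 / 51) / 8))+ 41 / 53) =-103509 / 491413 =-0.21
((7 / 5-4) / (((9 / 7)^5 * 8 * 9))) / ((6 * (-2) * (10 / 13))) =2840383 / 2550916800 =0.00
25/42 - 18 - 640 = -27611/42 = -657.40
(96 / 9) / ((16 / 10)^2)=25 / 6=4.17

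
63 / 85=0.74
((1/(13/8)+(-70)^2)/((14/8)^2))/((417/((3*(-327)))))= -333320256/88543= -3764.50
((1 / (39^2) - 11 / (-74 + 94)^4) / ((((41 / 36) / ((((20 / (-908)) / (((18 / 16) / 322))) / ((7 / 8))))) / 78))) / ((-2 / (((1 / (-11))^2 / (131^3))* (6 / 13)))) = 13180748 / 53481759759839125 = 0.00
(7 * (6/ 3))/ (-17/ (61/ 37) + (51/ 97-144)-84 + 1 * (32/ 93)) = -3851967/ 65329805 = -0.06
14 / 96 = 7 / 48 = 0.15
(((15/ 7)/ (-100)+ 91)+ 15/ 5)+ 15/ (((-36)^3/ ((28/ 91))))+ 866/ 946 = 79403037541/ 836755920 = 94.89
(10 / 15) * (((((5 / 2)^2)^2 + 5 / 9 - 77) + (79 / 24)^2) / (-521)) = 1699 / 50016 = 0.03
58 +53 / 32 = 1909 / 32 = 59.66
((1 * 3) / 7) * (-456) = -1368 / 7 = -195.43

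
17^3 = 4913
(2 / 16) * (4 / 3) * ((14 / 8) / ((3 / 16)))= 1.56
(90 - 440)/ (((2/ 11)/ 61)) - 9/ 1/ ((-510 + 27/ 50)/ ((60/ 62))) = -30908721425/ 263221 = -117424.98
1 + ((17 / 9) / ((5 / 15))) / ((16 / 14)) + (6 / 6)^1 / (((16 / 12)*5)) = 733 / 120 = 6.11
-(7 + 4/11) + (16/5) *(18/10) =-441/275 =-1.60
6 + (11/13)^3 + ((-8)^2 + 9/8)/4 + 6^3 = 238.89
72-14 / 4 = 137 / 2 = 68.50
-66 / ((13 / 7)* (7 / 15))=-990 / 13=-76.15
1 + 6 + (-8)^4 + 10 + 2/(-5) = 20563/5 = 4112.60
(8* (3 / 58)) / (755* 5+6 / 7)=84 / 766499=0.00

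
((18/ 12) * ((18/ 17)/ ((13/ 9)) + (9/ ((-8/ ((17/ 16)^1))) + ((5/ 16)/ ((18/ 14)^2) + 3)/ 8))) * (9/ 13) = -36461/ 551616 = -0.07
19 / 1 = 19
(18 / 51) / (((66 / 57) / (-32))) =-1824 / 187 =-9.75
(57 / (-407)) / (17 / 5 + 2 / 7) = -665 / 17501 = -0.04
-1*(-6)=6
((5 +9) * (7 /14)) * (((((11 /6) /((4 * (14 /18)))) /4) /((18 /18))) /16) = 33 /512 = 0.06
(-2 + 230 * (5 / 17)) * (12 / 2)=6696 / 17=393.88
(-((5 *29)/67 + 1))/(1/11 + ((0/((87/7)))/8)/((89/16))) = -2332/67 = -34.81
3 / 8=0.38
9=9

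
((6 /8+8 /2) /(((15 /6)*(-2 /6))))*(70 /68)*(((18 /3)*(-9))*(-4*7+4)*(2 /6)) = -43092 /17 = -2534.82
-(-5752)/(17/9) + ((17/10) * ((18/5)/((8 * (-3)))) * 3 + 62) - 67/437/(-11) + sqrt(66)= sqrt(66) + 50770795593/16343800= 3114.55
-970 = -970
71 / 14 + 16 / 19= 1573 / 266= 5.91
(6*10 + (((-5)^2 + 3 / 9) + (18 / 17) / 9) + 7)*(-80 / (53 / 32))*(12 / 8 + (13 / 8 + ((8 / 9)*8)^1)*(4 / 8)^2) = -400209200 / 24327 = -16451.24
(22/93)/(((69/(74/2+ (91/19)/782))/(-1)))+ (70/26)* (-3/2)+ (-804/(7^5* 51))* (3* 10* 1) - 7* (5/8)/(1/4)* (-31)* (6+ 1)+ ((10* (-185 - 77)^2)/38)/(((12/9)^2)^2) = 704312380372586673/74068476966848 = 9508.94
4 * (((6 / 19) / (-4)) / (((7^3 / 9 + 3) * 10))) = -27 / 35150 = -0.00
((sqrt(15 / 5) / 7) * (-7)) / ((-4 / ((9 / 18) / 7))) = sqrt(3) / 56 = 0.03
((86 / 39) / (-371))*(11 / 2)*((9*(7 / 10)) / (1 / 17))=-24123 / 6890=-3.50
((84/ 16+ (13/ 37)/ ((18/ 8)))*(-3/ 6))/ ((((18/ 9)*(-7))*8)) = 7201/ 298368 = 0.02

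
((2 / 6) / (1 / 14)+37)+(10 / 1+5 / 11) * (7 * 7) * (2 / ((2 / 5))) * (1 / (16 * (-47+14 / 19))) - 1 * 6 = 1660817 / 51568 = 32.21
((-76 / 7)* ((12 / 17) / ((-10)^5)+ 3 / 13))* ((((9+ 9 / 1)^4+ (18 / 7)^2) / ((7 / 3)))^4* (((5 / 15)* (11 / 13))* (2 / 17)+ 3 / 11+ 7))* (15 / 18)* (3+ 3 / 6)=-1016804271138511746359604772461969249984 / 4647653368765281875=-218777991915658051394.00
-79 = -79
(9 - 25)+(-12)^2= 128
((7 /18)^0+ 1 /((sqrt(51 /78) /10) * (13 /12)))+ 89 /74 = 163 /74+ 120 * sqrt(442) /221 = 13.62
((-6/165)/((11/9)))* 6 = -108/605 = -0.18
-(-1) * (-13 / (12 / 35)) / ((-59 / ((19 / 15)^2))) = 32851 / 31860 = 1.03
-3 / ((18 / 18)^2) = -3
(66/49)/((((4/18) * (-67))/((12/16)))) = -891/13132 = -0.07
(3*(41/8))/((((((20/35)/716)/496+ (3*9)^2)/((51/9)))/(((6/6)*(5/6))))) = 135367855/1359194259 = 0.10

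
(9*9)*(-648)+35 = -52453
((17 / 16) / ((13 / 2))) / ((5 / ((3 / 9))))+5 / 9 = 2651 / 4680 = 0.57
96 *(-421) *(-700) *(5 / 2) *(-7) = -495096000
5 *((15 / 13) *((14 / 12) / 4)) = 175 / 104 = 1.68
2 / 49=0.04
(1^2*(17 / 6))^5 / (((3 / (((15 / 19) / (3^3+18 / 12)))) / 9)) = 7099285 / 467856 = 15.17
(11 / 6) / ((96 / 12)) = 11 / 48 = 0.23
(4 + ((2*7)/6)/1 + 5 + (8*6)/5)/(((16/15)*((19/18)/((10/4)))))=7065/152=46.48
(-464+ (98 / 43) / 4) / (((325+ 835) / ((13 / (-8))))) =103623 / 159616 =0.65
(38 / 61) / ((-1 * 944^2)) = -19 / 27179648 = -0.00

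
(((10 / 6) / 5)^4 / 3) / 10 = 0.00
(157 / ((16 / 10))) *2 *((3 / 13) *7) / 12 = 5495 / 208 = 26.42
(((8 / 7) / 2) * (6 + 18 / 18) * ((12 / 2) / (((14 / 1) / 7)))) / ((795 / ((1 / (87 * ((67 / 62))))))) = 248 / 1544685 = 0.00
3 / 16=0.19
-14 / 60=-7 / 30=-0.23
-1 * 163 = -163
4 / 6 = 2 / 3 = 0.67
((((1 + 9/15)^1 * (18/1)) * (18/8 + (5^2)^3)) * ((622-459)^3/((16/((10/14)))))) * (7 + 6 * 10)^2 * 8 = 3124851870078120.86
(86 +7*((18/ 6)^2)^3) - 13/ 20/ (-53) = 5500353/ 1060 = 5189.01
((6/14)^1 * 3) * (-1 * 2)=-18/7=-2.57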